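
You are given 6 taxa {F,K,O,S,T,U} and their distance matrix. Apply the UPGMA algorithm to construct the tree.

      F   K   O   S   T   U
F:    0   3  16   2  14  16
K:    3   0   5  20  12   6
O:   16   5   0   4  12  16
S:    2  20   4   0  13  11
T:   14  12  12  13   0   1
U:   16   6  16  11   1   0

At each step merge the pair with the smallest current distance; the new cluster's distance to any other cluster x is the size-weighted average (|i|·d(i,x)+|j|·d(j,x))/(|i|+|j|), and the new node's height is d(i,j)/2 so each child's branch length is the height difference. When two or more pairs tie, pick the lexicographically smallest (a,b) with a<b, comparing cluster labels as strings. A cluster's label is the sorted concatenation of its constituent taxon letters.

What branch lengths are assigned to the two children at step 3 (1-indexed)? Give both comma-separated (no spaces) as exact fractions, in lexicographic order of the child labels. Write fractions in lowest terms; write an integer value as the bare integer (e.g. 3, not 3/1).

1. join T+U (d=1) ⇒ TU; edges |T|=1/2, |U|=1/2
  updated: d(F,TU)=15, d(K,TU)=9, d(O,TU)=14, d(S,TU)=12
2. join F+S (d=2) ⇒ FS; edges |F|=1, |S|=1
  updated: d(FS,K)=23/2, d(FS,O)=10, d(FS,TU)=27/2
3. join K+O (d=5) ⇒ KO; edges |K|=5/2, |O|=5/2
  updated: d(FS,KO)=43/4, d(KO,TU)=23/2
4. join FS+KO (d=43/4) ⇒ FKOS; edges |FS|=35/8, |KO|=23/8
  updated: d(FKOS,TU)=25/2
5. join FKOS+TU (d=25/2) ⇒ FKOSTU; edges |FKOS|=7/8, |TU|=23/4
final tree: (((F:1,S:1):35/8,(K:5/2,O:5/2):23/8):7/8,(T:1/2,U:1/2):23/4)
total length: 175/8

5/2,5/2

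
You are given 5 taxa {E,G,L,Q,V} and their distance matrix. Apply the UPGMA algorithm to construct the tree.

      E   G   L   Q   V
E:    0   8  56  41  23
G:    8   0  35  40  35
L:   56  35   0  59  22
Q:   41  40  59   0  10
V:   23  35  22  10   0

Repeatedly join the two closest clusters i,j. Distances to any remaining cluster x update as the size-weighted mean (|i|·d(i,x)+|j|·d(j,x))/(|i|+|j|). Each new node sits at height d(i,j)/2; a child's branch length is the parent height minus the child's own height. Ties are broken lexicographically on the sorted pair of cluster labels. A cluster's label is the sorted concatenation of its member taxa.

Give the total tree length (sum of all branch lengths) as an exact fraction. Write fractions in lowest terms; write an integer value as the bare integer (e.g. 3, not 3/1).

555/8

step 1: merge (E,G) at d=8; branch lengths E→4, G→4; new cluster EG
  updated: d(EG,L)=91/2, d(EG,Q)=81/2, d(EG,V)=29
step 2: merge (Q,V) at d=10; branch lengths Q→5, V→5; new cluster QV
  updated: d(EG,QV)=139/4, d(L,QV)=81/2
step 3: merge (EG,QV) at d=139/4; branch lengths EG→107/8, QV→99/8; new cluster EGQV
  updated: d(EGQV,L)=43
step 4: merge (EGQV,L) at d=43; branch lengths EGQV→33/8, L→43/2; new cluster EGLQV
final tree: (((E:4,G:4):107/8,(Q:5,V:5):99/8):33/8,L:43/2)
total length: 555/8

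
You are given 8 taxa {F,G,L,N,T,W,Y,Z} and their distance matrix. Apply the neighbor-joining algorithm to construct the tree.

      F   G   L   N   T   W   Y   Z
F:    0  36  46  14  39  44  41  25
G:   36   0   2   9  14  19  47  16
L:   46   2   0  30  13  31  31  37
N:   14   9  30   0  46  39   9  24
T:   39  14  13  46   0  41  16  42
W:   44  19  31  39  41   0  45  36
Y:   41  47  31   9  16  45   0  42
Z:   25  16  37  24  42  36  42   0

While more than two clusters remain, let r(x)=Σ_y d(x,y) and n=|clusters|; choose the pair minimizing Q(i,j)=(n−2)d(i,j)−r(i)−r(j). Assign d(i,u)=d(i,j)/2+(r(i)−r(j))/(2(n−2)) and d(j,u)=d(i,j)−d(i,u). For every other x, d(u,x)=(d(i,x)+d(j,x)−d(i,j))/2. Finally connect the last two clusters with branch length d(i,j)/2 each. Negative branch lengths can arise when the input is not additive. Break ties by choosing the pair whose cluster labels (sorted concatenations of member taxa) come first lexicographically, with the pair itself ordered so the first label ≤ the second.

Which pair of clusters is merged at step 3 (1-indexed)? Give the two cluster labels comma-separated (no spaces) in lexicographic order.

FZ,NY

iteration 1: select N,Y (d=9, Q=-348); attach at lengths (-1/2, 19/2); label the merged cluster NY
  updated: d(F,NY)=23, d(G,NY)=47/2, d(L,NY)=26, d(NY,T)=53/2, d(NY,W)=75/2, d(NY,Z)=57/2
iteration 2: select F,Z (d=25, Q=-545/2); attach at lengths (307/20, 193/20); label the merged cluster FZ
  updated: d(FZ,G)=27/2, d(FZ,L)=29, d(FZ,NY)=53/4, d(FZ,T)=28, d(FZ,W)=55/2
iteration 3: select FZ,NY (d=53/4, Q=-185); attach at lengths (75/16, 137/16); label the merged cluster FNYZ
  updated: d(FNYZ,G)=95/8, d(FNYZ,L)=167/8, d(FNYZ,T)=165/8, d(FNYZ,W)=207/8
iteration 4: select FNYZ,W (d=207/8, Q=-237/2); attach at lengths (20/3, 461/24); label the merged cluster FNWYZ
  updated: d(FNWYZ,G)=5/2, d(FNWYZ,L)=13, d(FNWYZ,T)=143/8
iteration 5: select FNWYZ,G (d=5/2, Q=-375/8); attach at lengths (159/32, -79/32); label the merged cluster FGNWYZ
  updated: d(FGNWYZ,L)=25/4, d(FGNWYZ,T)=235/16
iteration 6: select FGNWYZ,L (d=25/4, Q=-543/16); attach at lengths (127/32, 73/32); label the merged cluster FGLNWYZ
  updated: d(FGLNWYZ,T)=343/32
iteration 7: select FGLNWYZ,T (d=343/32); attach at lengths (343/64, 343/64); label the merged cluster FGLNTWYZ
final tree: ((((((F:307/20,Z:193/20):75/16,(N:-1/2,Y:19/2):137/16):20/3,W:461/24):159/32,G:-79/32):127/32,L:73/32):343/64,T:343/64)
total length: 2963/32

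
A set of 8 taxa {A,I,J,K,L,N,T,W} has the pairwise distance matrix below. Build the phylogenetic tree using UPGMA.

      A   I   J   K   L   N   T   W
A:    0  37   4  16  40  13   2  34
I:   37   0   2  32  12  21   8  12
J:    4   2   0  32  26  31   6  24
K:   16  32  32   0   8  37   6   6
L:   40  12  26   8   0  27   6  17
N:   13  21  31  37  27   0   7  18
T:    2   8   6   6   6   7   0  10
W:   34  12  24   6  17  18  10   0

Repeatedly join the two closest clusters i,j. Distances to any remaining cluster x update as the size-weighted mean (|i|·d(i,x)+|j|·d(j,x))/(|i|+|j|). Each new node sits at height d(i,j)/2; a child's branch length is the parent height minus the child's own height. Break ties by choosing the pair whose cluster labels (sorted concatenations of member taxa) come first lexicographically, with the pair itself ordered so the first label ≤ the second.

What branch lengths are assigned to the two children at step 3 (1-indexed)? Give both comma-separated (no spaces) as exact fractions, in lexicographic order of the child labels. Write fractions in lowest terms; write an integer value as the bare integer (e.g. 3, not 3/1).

1. join A+T (d=2) ⇒ AT; edges |A|=1, |T|=1
  updated: d(AT,I)=45/2, d(AT,J)=5, d(AT,K)=11, d(AT,L)=23, d(AT,N)=10, d(AT,W)=22
2. join I+J (d=2) ⇒ IJ; edges |I|=1, |J|=1
  updated: d(AT,IJ)=55/4, d(IJ,K)=32, d(IJ,L)=19, d(IJ,N)=26, d(IJ,W)=18
3. join K+W (d=6) ⇒ KW; edges |K|=3, |W|=3
  updated: d(AT,KW)=33/2, d(IJ,KW)=25, d(KW,L)=25/2, d(KW,N)=55/2
4. join AT+N (d=10) ⇒ ANT; edges |AT|=4, |N|=5
  updated: d(ANT,IJ)=107/6, d(ANT,KW)=121/6, d(ANT,L)=73/3
5. join KW+L (d=25/2) ⇒ KLW; edges |KW|=13/4, |L|=25/4
  updated: d(ANT,KLW)=194/9, d(IJ,KLW)=23
6. join ANT+IJ (d=107/6) ⇒ AIJNT; edges |ANT|=47/12, |IJ|=95/12
  updated: d(AIJNT,KLW)=332/15
7. join AIJNT+KLW (d=332/15) ⇒ AIJKLNTW; edges |AIJNT|=43/20, |KLW|=289/60
final tree: ((((A:1,T:1):4,N:5):47/12,(I:1,J:1):95/12):43/20,((K:3,W:3):13/4,L:25/4):289/60)
total length: 473/10

3,3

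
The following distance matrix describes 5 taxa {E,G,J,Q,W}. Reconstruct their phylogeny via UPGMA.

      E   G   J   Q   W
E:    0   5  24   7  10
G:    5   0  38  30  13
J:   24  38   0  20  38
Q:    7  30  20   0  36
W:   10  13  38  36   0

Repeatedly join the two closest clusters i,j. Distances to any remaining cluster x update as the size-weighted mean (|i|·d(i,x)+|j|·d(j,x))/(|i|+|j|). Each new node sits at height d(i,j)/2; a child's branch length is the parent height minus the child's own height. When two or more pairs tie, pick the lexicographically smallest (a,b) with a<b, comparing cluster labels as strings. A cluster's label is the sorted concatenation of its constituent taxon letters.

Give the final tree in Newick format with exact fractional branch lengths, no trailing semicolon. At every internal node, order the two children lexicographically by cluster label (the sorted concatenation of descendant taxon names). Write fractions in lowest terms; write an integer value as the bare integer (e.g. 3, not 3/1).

step 1: merge (E,G) at d=5; branch lengths E→5/2, G→5/2; new cluster EG
  updated: d(EG,J)=31, d(EG,Q)=37/2, d(EG,W)=23/2
step 2: merge (EG,W) at d=23/2; branch lengths EG→13/4, W→23/4; new cluster EGW
  updated: d(EGW,J)=100/3, d(EGW,Q)=73/3
step 3: merge (J,Q) at d=20; branch lengths J→10, Q→10; new cluster JQ
  updated: d(EGW,JQ)=173/6
step 4: merge (EGW,JQ) at d=173/6; branch lengths EGW→26/3, JQ→53/12; new cluster EGJQW
final tree: (((E:5/2,G:5/2):13/4,W:23/4):26/3,(J:10,Q:10):53/12)
total length: 565/12

(((E:5/2,G:5/2):13/4,W:23/4):26/3,(J:10,Q:10):53/12)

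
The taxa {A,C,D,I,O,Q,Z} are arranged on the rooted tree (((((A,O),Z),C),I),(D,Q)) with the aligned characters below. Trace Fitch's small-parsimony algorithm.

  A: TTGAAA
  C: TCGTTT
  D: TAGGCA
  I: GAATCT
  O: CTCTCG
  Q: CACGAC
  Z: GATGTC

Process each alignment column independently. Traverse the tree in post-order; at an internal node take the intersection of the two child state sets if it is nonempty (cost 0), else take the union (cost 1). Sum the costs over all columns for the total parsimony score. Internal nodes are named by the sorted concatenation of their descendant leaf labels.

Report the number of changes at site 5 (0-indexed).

AO@0: {T} ∪ {C} = {C,T} (union, +1)
AOZ@0: {C,T} ∪ {G} = {C,G,T} (union, +1)
ACOZ@0: {C,G,T} ∩ {T} = {T} (intersection, +0)
ACIOZ@0: {T} ∪ {G} = {G,T} (union, +1)
DQ@0: {T} ∪ {C} = {C,T} (union, +1)
ACDIOQZ@0: {G,T} ∩ {C,T} = {T} (intersection, +0)
AO@1: {T} ∩ {T} = {T} (intersection, +0)
AOZ@1: {T} ∪ {A} = {A,T} (union, +1)
ACOZ@1: {A,T} ∪ {C} = {A,C,T} (union, +1)
ACIOZ@1: {A,C,T} ∩ {A} = {A} (intersection, +0)
DQ@1: {A} ∩ {A} = {A} (intersection, +0)
ACDIOQZ@1: {A} ∩ {A} = {A} (intersection, +0)
AO@2: {G} ∪ {C} = {C,G} (union, +1)
AOZ@2: {C,G} ∪ {T} = {C,G,T} (union, +1)
ACOZ@2: {C,G,T} ∩ {G} = {G} (intersection, +0)
ACIOZ@2: {G} ∪ {A} = {A,G} (union, +1)
DQ@2: {G} ∪ {C} = {C,G} (union, +1)
ACDIOQZ@2: {A,G} ∩ {C,G} = {G} (intersection, +0)
AO@3: {A} ∪ {T} = {A,T} (union, +1)
AOZ@3: {A,T} ∪ {G} = {A,G,T} (union, +1)
ACOZ@3: {A,G,T} ∩ {T} = {T} (intersection, +0)
ACIOZ@3: {T} ∩ {T} = {T} (intersection, +0)
DQ@3: {G} ∩ {G} = {G} (intersection, +0)
ACDIOQZ@3: {T} ∪ {G} = {G,T} (union, +1)
AO@4: {A} ∪ {C} = {A,C} (union, +1)
AOZ@4: {A,C} ∪ {T} = {A,C,T} (union, +1)
ACOZ@4: {A,C,T} ∩ {T} = {T} (intersection, +0)
ACIOZ@4: {T} ∪ {C} = {C,T} (union, +1)
DQ@4: {C} ∪ {A} = {A,C} (union, +1)
ACDIOQZ@4: {C,T} ∩ {A,C} = {C} (intersection, +0)
AO@5: {A} ∪ {G} = {A,G} (union, +1)
AOZ@5: {A,G} ∪ {C} = {A,C,G} (union, +1)
ACOZ@5: {A,C,G} ∪ {T} = {A,C,G,T} (union, +1)
ACIOZ@5: {A,C,G,T} ∩ {T} = {T} (intersection, +0)
DQ@5: {A} ∪ {C} = {A,C} (union, +1)
ACDIOQZ@5: {T} ∪ {A,C} = {A,C,T} (union, +1)
per-site changes: [4, 2, 4, 3, 4, 5]; total = 22

5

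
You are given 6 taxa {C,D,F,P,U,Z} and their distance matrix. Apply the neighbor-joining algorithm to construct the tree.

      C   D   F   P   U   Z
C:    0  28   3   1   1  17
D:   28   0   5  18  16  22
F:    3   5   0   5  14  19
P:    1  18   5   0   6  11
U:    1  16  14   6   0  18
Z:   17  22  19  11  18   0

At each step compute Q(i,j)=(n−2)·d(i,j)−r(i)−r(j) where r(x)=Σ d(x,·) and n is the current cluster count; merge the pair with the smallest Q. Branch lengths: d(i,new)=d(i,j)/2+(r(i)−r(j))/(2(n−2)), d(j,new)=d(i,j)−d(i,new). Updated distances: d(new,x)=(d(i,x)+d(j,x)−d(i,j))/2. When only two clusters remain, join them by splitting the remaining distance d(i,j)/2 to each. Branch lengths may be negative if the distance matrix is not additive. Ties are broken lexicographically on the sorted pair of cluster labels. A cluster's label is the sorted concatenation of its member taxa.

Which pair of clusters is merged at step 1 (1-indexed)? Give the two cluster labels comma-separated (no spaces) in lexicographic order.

step 1: merge (D,F) at d=5, Q=-115; branch lengths D→63/8, F→-23/8; new cluster DF
  updated: d(C,DF)=13, d(DF,P)=9, d(DF,U)=25/2, d(DF,Z)=18
step 2: merge (C,U) at d=1, Q=-133/2; branch lengths C→-5/12, U→17/12; new cluster CU
  updated: d(CU,DF)=49/4, d(CU,P)=3, d(CU,Z)=17
step 3: merge (CU,P) at d=3, Q=-197/4; branch lengths CU→61/16, P→-13/16; new cluster CPU
  updated: d(CPU,DF)=73/8, d(CPU,Z)=25/2
step 4: merge (CPU,DF) at d=73/8, Q=-317/8; branch lengths CPU→29/16, DF→117/16; new cluster CDFPU
  updated: d(CDFPU,Z)=171/16
step 5: merge (CDFPU,Z) at d=171/16; branch lengths CDFPU→171/32, Z→171/32; new cluster CDFPUZ
final tree: ((((C:-5/12,U:17/12):61/16,P:-13/16):29/16,(D:63/8,F:-23/8):117/16):171/32,Z:171/32)
total length: 461/16

D,F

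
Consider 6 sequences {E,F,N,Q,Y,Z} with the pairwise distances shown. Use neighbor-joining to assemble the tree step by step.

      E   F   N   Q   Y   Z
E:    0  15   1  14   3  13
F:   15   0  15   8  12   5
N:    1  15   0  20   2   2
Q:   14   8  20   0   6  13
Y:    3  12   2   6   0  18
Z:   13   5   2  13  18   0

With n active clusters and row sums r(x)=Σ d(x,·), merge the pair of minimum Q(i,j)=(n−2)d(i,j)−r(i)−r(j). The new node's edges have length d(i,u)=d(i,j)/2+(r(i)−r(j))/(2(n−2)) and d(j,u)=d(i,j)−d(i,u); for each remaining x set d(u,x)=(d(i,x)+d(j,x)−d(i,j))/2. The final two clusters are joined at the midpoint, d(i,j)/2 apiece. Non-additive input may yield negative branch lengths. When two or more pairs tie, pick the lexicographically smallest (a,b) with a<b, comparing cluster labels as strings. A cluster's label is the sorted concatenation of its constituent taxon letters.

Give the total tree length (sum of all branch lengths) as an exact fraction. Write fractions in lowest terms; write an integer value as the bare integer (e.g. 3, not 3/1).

1. join F+Z (d=5, Q=-86) ⇒ FZ; edges |F|=3, |Z|=2
  updated: d(E,FZ)=23/2, d(FZ,N)=6, d(FZ,Q)=8, d(FZ,Y)=25/2
2. join FZ+Q (d=8, Q=-62) ⇒ FQZ; edges |FZ|=7/3, |Q|=17/3
  updated: d(E,FQZ)=35/4, d(FQZ,N)=9, d(FQZ,Y)=21/4
3. join E+N (d=1, Q=-91/4) ⇒ EN; edges |E|=11/16, |N|=5/16
  updated: d(EN,FQZ)=67/8, d(EN,Y)=2
4. join EN+FQZ (d=67/8, Q=-125/8) ⇒ EFNQZ; edges |EN|=41/16, |FQZ|=93/16
  updated: d(EFNQZ,Y)=-9/16
5. join EFNQZ+Y (d=-9/16) ⇒ EFNQYZ; edges |EFNQZ|=-9/32, |Y|=-9/32
final tree: (((E:11/16,N:5/16):41/16,((F:3,Z:2):7/3,Q:17/3):93/16):-9/32,Y:-9/32)
total length: 349/16

349/16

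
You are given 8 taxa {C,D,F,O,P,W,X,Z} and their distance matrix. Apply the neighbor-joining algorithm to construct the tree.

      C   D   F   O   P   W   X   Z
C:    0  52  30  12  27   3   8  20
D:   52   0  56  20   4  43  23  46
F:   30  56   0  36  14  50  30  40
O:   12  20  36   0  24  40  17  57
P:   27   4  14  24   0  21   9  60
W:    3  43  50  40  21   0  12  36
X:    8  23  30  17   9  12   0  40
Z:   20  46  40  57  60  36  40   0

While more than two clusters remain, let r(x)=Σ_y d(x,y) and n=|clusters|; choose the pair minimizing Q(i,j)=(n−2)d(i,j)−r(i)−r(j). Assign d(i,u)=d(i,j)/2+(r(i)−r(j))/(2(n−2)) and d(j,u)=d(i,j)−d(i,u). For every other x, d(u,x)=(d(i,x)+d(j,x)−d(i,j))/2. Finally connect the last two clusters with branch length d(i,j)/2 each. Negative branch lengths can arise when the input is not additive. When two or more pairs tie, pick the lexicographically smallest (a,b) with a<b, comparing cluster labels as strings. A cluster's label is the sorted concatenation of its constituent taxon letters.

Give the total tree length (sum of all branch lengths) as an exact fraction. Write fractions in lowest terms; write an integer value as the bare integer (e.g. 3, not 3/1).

2881/32

iteration 1: select D,P (d=4, Q=-379); attach at lengths (109/12, -61/12); label the merged cluster DP
  updated: d(C,DP)=75/2, d(DP,F)=33, d(DP,O)=20, d(DP,W)=30, d(DP,X)=14, d(DP,Z)=51
iteration 2: select DP,O (d=20, Q=-535/2); attach at lengths (207/20, 193/20); label the merged cluster DOP
  updated: d(C,DOP)=59/4, d(DOP,F)=49/2, d(DOP,W)=25, d(DOP,X)=11/2, d(DOP,Z)=44
iteration 3: select F,Z (d=40, Q=-389/2); attach at lengths (309/16, 331/16); label the merged cluster FZ
  updated: d(C,FZ)=5, d(DOP,FZ)=57/4, d(FZ,W)=23, d(FZ,X)=15
iteration 4: select C,W (d=3, Q=-339/4); attach at lengths (-31/8, 55/8); label the merged cluster CW
  updated: d(CW,DOP)=147/8, d(CW,FZ)=25/2, d(CW,X)=17/2
iteration 5: select CW,FZ (d=25/2, Q=-449/8); attach at lengths (181/32, 219/32); label the merged cluster CFWZ
  updated: d(CFWZ,DOP)=161/16, d(CFWZ,X)=11/2
iteration 6: select CFWZ,DOP (d=161/16, Q=-337/16); attach at lengths (161/32, 161/32); label the merged cluster CDFOPWZ
  updated: d(CDFOPWZ,X)=15/32
iteration 7: select CDFOPWZ,X (d=15/32); attach at lengths (15/64, 15/64); label the merged cluster CDFOPWXZ
final tree: ((((C:-31/8,W:55/8):181/32,(F:309/16,Z:331/16):219/32):161/32,((D:109/12,P:-61/12):207/20,O:193/20):161/32):15/64,X:15/64)
total length: 2881/32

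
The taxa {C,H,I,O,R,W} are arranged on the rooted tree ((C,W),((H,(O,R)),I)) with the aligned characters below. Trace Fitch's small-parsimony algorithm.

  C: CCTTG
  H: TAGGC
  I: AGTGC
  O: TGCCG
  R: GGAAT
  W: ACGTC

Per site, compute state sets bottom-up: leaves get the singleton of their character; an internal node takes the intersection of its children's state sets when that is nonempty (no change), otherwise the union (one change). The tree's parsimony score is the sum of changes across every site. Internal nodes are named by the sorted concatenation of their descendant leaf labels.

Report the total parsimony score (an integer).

CW@0: {C} ∪ {A} = {A,C} (union, +1)
OR@0: {T} ∪ {G} = {G,T} (union, +1)
HOR@0: {T} ∩ {G,T} = {T} (intersection, +0)
HIOR@0: {T} ∪ {A} = {A,T} (union, +1)
CHIORW@0: {A,C} ∩ {A,T} = {A} (intersection, +0)
CW@1: {C} ∩ {C} = {C} (intersection, +0)
OR@1: {G} ∩ {G} = {G} (intersection, +0)
HOR@1: {A} ∪ {G} = {A,G} (union, +1)
HIOR@1: {A,G} ∩ {G} = {G} (intersection, +0)
CHIORW@1: {C} ∪ {G} = {C,G} (union, +1)
CW@2: {T} ∪ {G} = {G,T} (union, +1)
OR@2: {C} ∪ {A} = {A,C} (union, +1)
HOR@2: {G} ∪ {A,C} = {A,C,G} (union, +1)
HIOR@2: {A,C,G} ∪ {T} = {A,C,G,T} (union, +1)
CHIORW@2: {G,T} ∩ {A,C,G,T} = {G,T} (intersection, +0)
CW@3: {T} ∩ {T} = {T} (intersection, +0)
OR@3: {C} ∪ {A} = {A,C} (union, +1)
HOR@3: {G} ∪ {A,C} = {A,C,G} (union, +1)
HIOR@3: {A,C,G} ∩ {G} = {G} (intersection, +0)
CHIORW@3: {T} ∪ {G} = {G,T} (union, +1)
CW@4: {G} ∪ {C} = {C,G} (union, +1)
OR@4: {G} ∪ {T} = {G,T} (union, +1)
HOR@4: {C} ∪ {G,T} = {C,G,T} (union, +1)
HIOR@4: {C,G,T} ∩ {C} = {C} (intersection, +0)
CHIORW@4: {C,G} ∩ {C} = {C} (intersection, +0)
per-site changes: [3, 2, 4, 3, 3]; total = 15

15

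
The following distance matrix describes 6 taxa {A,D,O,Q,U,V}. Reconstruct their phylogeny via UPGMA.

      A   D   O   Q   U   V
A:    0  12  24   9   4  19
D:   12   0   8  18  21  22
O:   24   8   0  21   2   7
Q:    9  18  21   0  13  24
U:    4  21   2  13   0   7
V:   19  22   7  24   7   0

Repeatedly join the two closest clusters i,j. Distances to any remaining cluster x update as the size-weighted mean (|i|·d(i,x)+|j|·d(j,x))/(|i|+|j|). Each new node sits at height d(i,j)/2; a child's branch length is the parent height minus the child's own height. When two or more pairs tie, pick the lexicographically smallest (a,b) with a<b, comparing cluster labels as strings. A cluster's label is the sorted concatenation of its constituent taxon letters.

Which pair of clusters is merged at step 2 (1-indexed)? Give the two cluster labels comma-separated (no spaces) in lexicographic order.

OU,V

iteration 1: select O,U (d=2); attach at lengths (1, 1); label the merged cluster OU
  updated: d(A,OU)=14, d(D,OU)=29/2, d(OU,Q)=17, d(OU,V)=7
iteration 2: select OU,V (d=7); attach at lengths (5/2, 7/2); label the merged cluster OUV
  updated: d(A,OUV)=47/3, d(D,OUV)=17, d(OUV,Q)=58/3
iteration 3: select A,Q (d=9); attach at lengths (9/2, 9/2); label the merged cluster AQ
  updated: d(AQ,D)=15, d(AQ,OUV)=35/2
iteration 4: select AQ,D (d=15); attach at lengths (3, 15/2); label the merged cluster ADQ
  updated: d(ADQ,OUV)=52/3
iteration 5: select ADQ,OUV (d=52/3); attach at lengths (7/6, 31/6); label the merged cluster ADOQUV
final tree: (((A:9/2,Q:9/2):3,D:15/2):7/6,((O:1,U:1):5/2,V:7/2):31/6)
total length: 203/6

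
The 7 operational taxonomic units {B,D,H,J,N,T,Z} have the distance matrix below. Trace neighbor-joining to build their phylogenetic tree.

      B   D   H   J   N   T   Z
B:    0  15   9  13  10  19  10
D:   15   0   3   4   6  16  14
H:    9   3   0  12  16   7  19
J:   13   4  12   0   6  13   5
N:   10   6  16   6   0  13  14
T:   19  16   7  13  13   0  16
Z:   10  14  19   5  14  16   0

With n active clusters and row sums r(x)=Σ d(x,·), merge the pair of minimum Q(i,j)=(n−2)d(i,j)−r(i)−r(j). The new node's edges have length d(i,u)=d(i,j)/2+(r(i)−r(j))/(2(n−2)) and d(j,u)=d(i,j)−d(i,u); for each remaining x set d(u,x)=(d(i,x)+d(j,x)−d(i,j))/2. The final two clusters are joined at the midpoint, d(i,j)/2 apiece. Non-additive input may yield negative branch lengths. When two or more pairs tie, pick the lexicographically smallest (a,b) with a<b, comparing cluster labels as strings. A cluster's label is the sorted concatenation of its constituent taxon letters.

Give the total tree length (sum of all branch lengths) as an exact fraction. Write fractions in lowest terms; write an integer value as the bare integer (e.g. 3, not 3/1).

1063/32

step 1: merge (H,T) at d=7, Q=-115; branch lengths H→17/10, T→53/10; new cluster HT
  updated: d(B,HT)=21/2, d(D,HT)=6, d(HT,J)=9, d(HT,N)=11, d(HT,Z)=14
step 2: merge (B,Z) at d=10, Q=-151/2; branch lengths B→83/16, Z→77/16; new cluster BZ
  updated: d(BZ,D)=19/2, d(BZ,HT)=29/4, d(BZ,J)=4, d(BZ,N)=7
step 3: merge (D,HT) at d=6, Q=-163/4; branch lengths D→41/24, HT→103/24; new cluster DHT
  updated: d(BZ,DHT)=43/8, d(DHT,J)=7/2, d(DHT,N)=11/2
step 4: merge (BZ,J) at d=4, Q=-175/8; branch lengths BZ→87/32, J→41/32; new cluster BJZ
  updated: d(BJZ,DHT)=39/16, d(BJZ,N)=9/2
step 5: merge (BJZ,DHT) at d=39/16, Q=-199/16; branch lengths BJZ→23/32, DHT→55/32; new cluster BDHJTZ
  updated: d(BDHJTZ,N)=121/32
step 6: merge (BDHJTZ,N) at d=121/32; branch lengths BDHJTZ→121/64, N→121/64; new cluster BDHJNTZ
final tree: ((((B:83/16,Z:77/16):87/32,J:41/32):23/32,(D:41/24,(H:17/10,T:53/10):103/24):55/32):121/64,N:121/64)
total length: 1063/32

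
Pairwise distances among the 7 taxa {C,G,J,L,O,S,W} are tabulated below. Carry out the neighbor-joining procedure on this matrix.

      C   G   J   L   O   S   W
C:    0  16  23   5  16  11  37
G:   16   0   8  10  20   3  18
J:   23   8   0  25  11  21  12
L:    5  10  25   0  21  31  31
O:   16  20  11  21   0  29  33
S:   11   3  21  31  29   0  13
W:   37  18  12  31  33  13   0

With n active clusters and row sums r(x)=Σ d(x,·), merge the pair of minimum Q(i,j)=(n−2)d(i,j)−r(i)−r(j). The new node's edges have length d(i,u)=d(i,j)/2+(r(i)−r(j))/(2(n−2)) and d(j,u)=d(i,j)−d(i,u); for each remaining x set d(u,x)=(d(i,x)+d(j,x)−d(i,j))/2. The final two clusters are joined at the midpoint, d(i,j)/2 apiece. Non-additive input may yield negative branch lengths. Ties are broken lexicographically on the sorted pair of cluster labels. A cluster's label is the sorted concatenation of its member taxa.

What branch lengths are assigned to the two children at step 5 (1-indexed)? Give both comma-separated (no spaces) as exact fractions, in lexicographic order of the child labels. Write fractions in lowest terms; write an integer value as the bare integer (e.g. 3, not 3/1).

57/16,-1/16

step 1: merge (C,L) at d=5, Q=-206; branch lengths C→1, L→4; new cluster CL
  updated: d(CL,G)=21/2, d(CL,J)=43/2, d(CL,O)=16, d(CL,S)=37/2, d(CL,W)=63/2
step 2: merge (CL,O) at d=16, Q=-143; branch lengths CL→53/8, O→75/8; new cluster CLO
  updated: d(CLO,G)=29/4, d(CLO,J)=33/4, d(CLO,S)=63/4, d(CLO,W)=97/4
step 3: merge (S,W) at d=13, Q=-81; branch lengths S→49/12, W→107/12; new cluster SW
  updated: d(CLO,SW)=27/2, d(G,SW)=4, d(J,SW)=10
step 4: merge (CLO,J) at d=33/4, Q=-155/4; branch lengths CLO→77/16, J→55/16; new cluster CJLO
  updated: d(CJLO,G)=7/2, d(CJLO,SW)=61/8
step 5: merge (CJLO,G) at d=7/2, Q=-121/8; branch lengths CJLO→57/16, G→-1/16; new cluster CGJLO
  updated: d(CGJLO,SW)=65/16
step 6: merge (CGJLO,SW) at d=65/16; branch lengths CGJLO→65/32, SW→65/32; new cluster CGJLOSW
final tree: (((((C:1,L:4):53/8,O:75/8):77/16,J:55/16):57/16,G:-1/16):65/32,(S:49/12,W:107/12):65/32)
total length: 797/16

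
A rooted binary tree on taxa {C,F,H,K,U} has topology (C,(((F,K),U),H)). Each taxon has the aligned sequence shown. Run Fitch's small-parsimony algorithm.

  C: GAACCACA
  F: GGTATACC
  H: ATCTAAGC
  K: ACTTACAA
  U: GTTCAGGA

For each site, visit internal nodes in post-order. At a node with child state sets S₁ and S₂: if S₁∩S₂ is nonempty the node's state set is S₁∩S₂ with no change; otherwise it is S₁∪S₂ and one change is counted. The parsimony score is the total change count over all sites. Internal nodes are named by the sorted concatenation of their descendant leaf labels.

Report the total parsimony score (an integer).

site 0, node FK: F={G} ∪ K={A} → {A,G} (+1)
site 0, node FKU: FK={A,G} ∩ U={G} → {G} (+0)
site 0, node FHKU: FKU={G} ∪ H={A} → {A,G} (+1)
site 0, node CFHKU: C={G} ∩ FHKU={A,G} → {G} (+0)
site 1, node FK: F={G} ∪ K={C} → {C,G} (+1)
site 1, node FKU: FK={C,G} ∪ U={T} → {C,G,T} (+1)
site 1, node FHKU: FKU={C,G,T} ∩ H={T} → {T} (+0)
site 1, node CFHKU: C={A} ∪ FHKU={T} → {A,T} (+1)
site 2, node FK: F={T} ∩ K={T} → {T} (+0)
site 2, node FKU: FK={T} ∩ U={T} → {T} (+0)
site 2, node FHKU: FKU={T} ∪ H={C} → {C,T} (+1)
site 2, node CFHKU: C={A} ∪ FHKU={C,T} → {A,C,T} (+1)
site 3, node FK: F={A} ∪ K={T} → {A,T} (+1)
site 3, node FKU: FK={A,T} ∪ U={C} → {A,C,T} (+1)
site 3, node FHKU: FKU={A,C,T} ∩ H={T} → {T} (+0)
site 3, node CFHKU: C={C} ∪ FHKU={T} → {C,T} (+1)
site 4, node FK: F={T} ∪ K={A} → {A,T} (+1)
site 4, node FKU: FK={A,T} ∩ U={A} → {A} (+0)
site 4, node FHKU: FKU={A} ∩ H={A} → {A} (+0)
site 4, node CFHKU: C={C} ∪ FHKU={A} → {A,C} (+1)
site 5, node FK: F={A} ∪ K={C} → {A,C} (+1)
site 5, node FKU: FK={A,C} ∪ U={G} → {A,C,G} (+1)
site 5, node FHKU: FKU={A,C,G} ∩ H={A} → {A} (+0)
site 5, node CFHKU: C={A} ∩ FHKU={A} → {A} (+0)
site 6, node FK: F={C} ∪ K={A} → {A,C} (+1)
site 6, node FKU: FK={A,C} ∪ U={G} → {A,C,G} (+1)
site 6, node FHKU: FKU={A,C,G} ∩ H={G} → {G} (+0)
site 6, node CFHKU: C={C} ∪ FHKU={G} → {C,G} (+1)
site 7, node FK: F={C} ∪ K={A} → {A,C} (+1)
site 7, node FKU: FK={A,C} ∩ U={A} → {A} (+0)
site 7, node FHKU: FKU={A} ∪ H={C} → {A,C} (+1)
site 7, node CFHKU: C={A} ∩ FHKU={A,C} → {A} (+0)
per-site changes: [2, 3, 2, 3, 2, 2, 3, 2]; total = 19

19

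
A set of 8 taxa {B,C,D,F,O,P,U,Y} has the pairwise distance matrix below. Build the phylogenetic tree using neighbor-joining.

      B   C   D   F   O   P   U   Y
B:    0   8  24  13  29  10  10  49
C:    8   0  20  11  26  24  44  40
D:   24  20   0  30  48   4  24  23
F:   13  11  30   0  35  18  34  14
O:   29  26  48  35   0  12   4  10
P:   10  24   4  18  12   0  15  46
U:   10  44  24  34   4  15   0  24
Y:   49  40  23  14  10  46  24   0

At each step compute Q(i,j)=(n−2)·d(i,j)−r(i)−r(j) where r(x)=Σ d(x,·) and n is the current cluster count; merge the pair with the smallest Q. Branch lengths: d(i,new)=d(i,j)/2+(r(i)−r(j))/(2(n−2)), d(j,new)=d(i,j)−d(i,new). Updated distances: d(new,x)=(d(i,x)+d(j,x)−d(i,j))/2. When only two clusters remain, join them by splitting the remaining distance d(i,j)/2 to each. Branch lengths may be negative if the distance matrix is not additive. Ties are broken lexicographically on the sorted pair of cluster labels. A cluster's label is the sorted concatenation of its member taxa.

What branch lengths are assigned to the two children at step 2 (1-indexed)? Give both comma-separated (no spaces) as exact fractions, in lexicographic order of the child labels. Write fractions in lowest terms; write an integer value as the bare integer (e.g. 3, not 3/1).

iteration 1: select O,Y (d=10, Q=-310); attach at lengths (3/2, 17/2); label the merged cluster OY
  updated: d(B,OY)=34, d(C,OY)=28, d(D,OY)=61/2, d(F,OY)=39/2, d(OY,P)=24, d(OY,U)=9
iteration 2: select OY,U (d=9, Q=-236); attach at lengths (27/5, 18/5); label the merged cluster OUY
  updated: d(B,OUY)=35/2, d(C,OUY)=63/2, d(D,OUY)=91/4, d(F,OUY)=89/4, d(OUY,P)=15
iteration 3: select D,P (d=4, Q=-623/4); attach at lengths (183/32, -55/32); label the merged cluster DP
  updated: d(B,DP)=15, d(C,DP)=20, d(DP,F)=22, d(DP,OUY)=135/8
iteration 4: select DP,OUY (d=135/8, Q=-891/8); attach at lengths (97/16, 173/16); label the merged cluster DOPUY
  updated: d(B,DOPUY)=125/16, d(C,DOPUY)=277/16, d(DOPUY,F)=219/16
iteration 5: select B,DOPUY (d=125/16, Q=-52); attach at lengths (45/32, 205/32); label the merged cluster BDOPUY
  updated: d(BDOPUY,C)=35/4, d(BDOPUY,F)=151/16
iteration 6: select BDOPUY,C (d=35/4, Q=-467/16); attach at lengths (115/32, 165/32); label the merged cluster BCDOPUY
  updated: d(BCDOPUY,F)=187/32
iteration 7: select BCDOPUY,F (d=187/32); attach at lengths (187/64, 187/64); label the merged cluster BCDFOPUY
final tree: (((B:45/32,((D:183/32,P:-55/32):97/16,((O:3/2,Y:17/2):27/5,U:18/5):173/16):205/32):115/32,C:165/32):187/64,F:187/64)
total length: 1993/32

27/5,18/5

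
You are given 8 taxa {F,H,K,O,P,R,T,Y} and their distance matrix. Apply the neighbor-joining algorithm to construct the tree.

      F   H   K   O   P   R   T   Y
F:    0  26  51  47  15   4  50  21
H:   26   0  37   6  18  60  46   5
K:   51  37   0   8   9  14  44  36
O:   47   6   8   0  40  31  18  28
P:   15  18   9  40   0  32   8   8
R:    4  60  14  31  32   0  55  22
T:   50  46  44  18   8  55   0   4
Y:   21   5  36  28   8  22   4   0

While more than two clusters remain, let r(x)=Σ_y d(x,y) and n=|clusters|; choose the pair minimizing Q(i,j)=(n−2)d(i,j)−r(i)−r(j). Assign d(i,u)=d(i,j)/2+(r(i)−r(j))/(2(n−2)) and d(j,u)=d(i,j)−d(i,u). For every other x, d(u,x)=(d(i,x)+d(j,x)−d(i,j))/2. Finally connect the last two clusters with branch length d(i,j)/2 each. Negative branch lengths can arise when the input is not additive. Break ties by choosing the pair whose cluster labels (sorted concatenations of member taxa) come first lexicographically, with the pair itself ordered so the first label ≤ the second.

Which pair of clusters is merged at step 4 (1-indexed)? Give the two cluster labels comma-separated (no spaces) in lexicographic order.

H,KO

step 1: merge (F,R) at d=4, Q=-408; branch lengths F→5/3, R→7/3; new cluster FR
  updated: d(FR,H)=41, d(FR,K)=61/2, d(FR,O)=37, d(FR,P)=43/2, d(FR,T)=101/2, d(FR,Y)=39/2
step 2: merge (K,O) at d=8, Q=-523/2; branch lengths K→27/4, O→5/4; new cluster KO
  updated: d(FR,KO)=119/4, d(H,KO)=35/2, d(KO,P)=41/2, d(KO,T)=27, d(KO,Y)=28
step 3: merge (T,Y) at d=4, Q=-184; branch lengths T→87/8, Y→-55/8; new cluster TY
  updated: d(FR,TY)=33, d(H,TY)=47/2, d(KO,TY)=51/2, d(P,TY)=6
step 4: merge (H,KO) at d=35/2, Q=-563/4; branch lengths H→79/8, KO→61/8; new cluster HKO
  updated: d(FR,HKO)=213/8, d(HKO,P)=21/2, d(HKO,TY)=63/4
step 5: merge (FR,HKO) at d=213/8, Q=-323/4; branch lengths FR→163/8, HKO→25/4; new cluster FHKOR
  updated: d(FHKOR,P)=43/16, d(FHKOR,TY)=177/16
step 6: merge (FHKOR,P) at d=43/16, Q=-79/4; branch lengths FHKOR→31/8, P→-19/16; new cluster FHKOPR
  updated: d(FHKOPR,TY)=115/16
step 7: merge (FHKOPR,TY) at d=115/16; branch lengths FHKOPR→115/32, TY→115/32; new cluster FHKOPRTY
final tree: ((((F:5/3,R:7/3):163/8,(H:79/8,(K:27/4,O:5/4):61/8):25/4):31/8,P:-19/16):115/32,(T:87/8,Y:-55/8):115/32)
total length: 70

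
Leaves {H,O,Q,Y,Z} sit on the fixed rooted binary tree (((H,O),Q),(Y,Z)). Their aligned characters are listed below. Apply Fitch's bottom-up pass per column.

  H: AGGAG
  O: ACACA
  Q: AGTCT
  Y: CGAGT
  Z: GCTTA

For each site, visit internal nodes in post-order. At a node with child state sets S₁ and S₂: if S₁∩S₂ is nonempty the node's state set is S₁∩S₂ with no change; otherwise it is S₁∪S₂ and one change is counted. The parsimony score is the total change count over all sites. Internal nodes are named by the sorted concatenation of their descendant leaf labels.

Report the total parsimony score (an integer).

site 0, node HO: H={A} ∩ O={A} → {A} (+0)
site 0, node HOQ: HO={A} ∩ Q={A} → {A} (+0)
site 0, node YZ: Y={C} ∪ Z={G} → {C,G} (+1)
site 0, node HOQYZ: HOQ={A} ∪ YZ={C,G} → {A,C,G} (+1)
site 1, node HO: H={G} ∪ O={C} → {C,G} (+1)
site 1, node HOQ: HO={C,G} ∩ Q={G} → {G} (+0)
site 1, node YZ: Y={G} ∪ Z={C} → {C,G} (+1)
site 1, node HOQYZ: HOQ={G} ∩ YZ={C,G} → {G} (+0)
site 2, node HO: H={G} ∪ O={A} → {A,G} (+1)
site 2, node HOQ: HO={A,G} ∪ Q={T} → {A,G,T} (+1)
site 2, node YZ: Y={A} ∪ Z={T} → {A,T} (+1)
site 2, node HOQYZ: HOQ={A,G,T} ∩ YZ={A,T} → {A,T} (+0)
site 3, node HO: H={A} ∪ O={C} → {A,C} (+1)
site 3, node HOQ: HO={A,C} ∩ Q={C} → {C} (+0)
site 3, node YZ: Y={G} ∪ Z={T} → {G,T} (+1)
site 3, node HOQYZ: HOQ={C} ∪ YZ={G,T} → {C,G,T} (+1)
site 4, node HO: H={G} ∪ O={A} → {A,G} (+1)
site 4, node HOQ: HO={A,G} ∪ Q={T} → {A,G,T} (+1)
site 4, node YZ: Y={T} ∪ Z={A} → {A,T} (+1)
site 4, node HOQYZ: HOQ={A,G,T} ∩ YZ={A,T} → {A,T} (+0)
per-site changes: [2, 2, 3, 3, 3]; total = 13

13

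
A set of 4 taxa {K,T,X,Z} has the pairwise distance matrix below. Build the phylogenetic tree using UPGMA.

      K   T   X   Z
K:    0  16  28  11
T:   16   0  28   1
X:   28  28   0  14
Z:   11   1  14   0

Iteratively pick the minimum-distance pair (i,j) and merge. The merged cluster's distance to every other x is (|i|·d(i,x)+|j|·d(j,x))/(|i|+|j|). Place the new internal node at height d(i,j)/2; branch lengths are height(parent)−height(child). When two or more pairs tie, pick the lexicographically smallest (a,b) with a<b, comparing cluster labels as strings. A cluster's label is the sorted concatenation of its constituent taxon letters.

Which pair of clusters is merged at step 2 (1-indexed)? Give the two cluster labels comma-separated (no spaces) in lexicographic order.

K,TZ

step 1: merge (T,Z) at d=1; branch lengths T→1/2, Z→1/2; new cluster TZ
  updated: d(K,TZ)=27/2, d(TZ,X)=21
step 2: merge (K,TZ) at d=27/2; branch lengths K→27/4, TZ→25/4; new cluster KTZ
  updated: d(KTZ,X)=70/3
step 3: merge (KTZ,X) at d=70/3; branch lengths KTZ→59/12, X→35/3; new cluster KTXZ
final tree: ((K:27/4,(T:1/2,Z:1/2):25/4):59/12,X:35/3)
total length: 367/12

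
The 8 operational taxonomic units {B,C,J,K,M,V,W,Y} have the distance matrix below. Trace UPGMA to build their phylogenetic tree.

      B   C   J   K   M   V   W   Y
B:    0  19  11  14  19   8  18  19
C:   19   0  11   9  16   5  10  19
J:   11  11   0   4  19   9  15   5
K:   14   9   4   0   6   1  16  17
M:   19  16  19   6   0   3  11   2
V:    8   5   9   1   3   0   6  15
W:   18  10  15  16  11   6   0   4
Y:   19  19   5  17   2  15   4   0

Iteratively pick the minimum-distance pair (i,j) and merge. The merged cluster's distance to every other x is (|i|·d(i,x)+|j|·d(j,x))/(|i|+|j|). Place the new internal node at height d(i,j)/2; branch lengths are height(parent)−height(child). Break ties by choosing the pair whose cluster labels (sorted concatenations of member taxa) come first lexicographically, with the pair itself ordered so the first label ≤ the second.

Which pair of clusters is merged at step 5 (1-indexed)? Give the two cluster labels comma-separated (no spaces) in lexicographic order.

iteration 1: select K,V (d=1); attach at lengths (1/2, 1/2); label the merged cluster KV
  updated: d(B,KV)=11, d(C,KV)=7, d(J,KV)=13/2, d(KV,M)=9/2, d(KV,W)=11, d(KV,Y)=16
iteration 2: select M,Y (d=2); attach at lengths (1, 1); label the merged cluster MY
  updated: d(B,MY)=19, d(C,MY)=35/2, d(J,MY)=12, d(KV,MY)=41/4, d(MY,W)=15/2
iteration 3: select J,KV (d=13/2); attach at lengths (13/4, 11/4); label the merged cluster JKV
  updated: d(B,JKV)=11, d(C,JKV)=25/3, d(JKV,MY)=65/6, d(JKV,W)=37/3
iteration 4: select MY,W (d=15/2); attach at lengths (11/4, 15/4); label the merged cluster MWY
  updated: d(B,MWY)=56/3, d(C,MWY)=15, d(JKV,MWY)=34/3
iteration 5: select C,JKV (d=25/3); attach at lengths (25/6, 11/12); label the merged cluster CJKV
  updated: d(B,CJKV)=13, d(CJKV,MWY)=49/4
iteration 6: select CJKV,MWY (d=49/4); attach at lengths (47/24, 19/8); label the merged cluster CJKMVWY
  updated: d(B,CJKMVWY)=108/7
iteration 7: select B,CJKMVWY (d=108/7); attach at lengths (54/7, 89/56); label the merged cluster BCJKMVWY
final tree: (B:54/7,((C:25/6,(J:13/4,(K:1/2,V:1/2):11/4):11/12):47/24,((M:1,Y:1):11/4,W:15/4):19/8):89/56)
total length: 5749/168

C,JKV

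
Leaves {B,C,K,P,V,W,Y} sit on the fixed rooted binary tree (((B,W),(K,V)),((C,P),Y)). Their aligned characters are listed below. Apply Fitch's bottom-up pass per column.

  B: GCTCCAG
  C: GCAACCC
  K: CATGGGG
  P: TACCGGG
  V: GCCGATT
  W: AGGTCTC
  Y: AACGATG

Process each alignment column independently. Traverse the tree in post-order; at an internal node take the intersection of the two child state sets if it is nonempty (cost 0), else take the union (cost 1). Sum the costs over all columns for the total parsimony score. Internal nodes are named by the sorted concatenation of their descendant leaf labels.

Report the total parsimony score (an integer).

BW@0: {G} ∪ {A} = {A,G} (union, +1)
KV@0: {C} ∪ {G} = {C,G} (union, +1)
BKVW@0: {A,G} ∩ {C,G} = {G} (intersection, +0)
CP@0: {G} ∪ {T} = {G,T} (union, +1)
CPY@0: {G,T} ∪ {A} = {A,G,T} (union, +1)
BCKPVWY@0: {G} ∩ {A,G,T} = {G} (intersection, +0)
BW@1: {C} ∪ {G} = {C,G} (union, +1)
KV@1: {A} ∪ {C} = {A,C} (union, +1)
BKVW@1: {C,G} ∩ {A,C} = {C} (intersection, +0)
CP@1: {C} ∪ {A} = {A,C} (union, +1)
CPY@1: {A,C} ∩ {A} = {A} (intersection, +0)
BCKPVWY@1: {C} ∪ {A} = {A,C} (union, +1)
BW@2: {T} ∪ {G} = {G,T} (union, +1)
KV@2: {T} ∪ {C} = {C,T} (union, +1)
BKVW@2: {G,T} ∩ {C,T} = {T} (intersection, +0)
CP@2: {A} ∪ {C} = {A,C} (union, +1)
CPY@2: {A,C} ∩ {C} = {C} (intersection, +0)
BCKPVWY@2: {T} ∪ {C} = {C,T} (union, +1)
BW@3: {C} ∪ {T} = {C,T} (union, +1)
KV@3: {G} ∩ {G} = {G} (intersection, +0)
BKVW@3: {C,T} ∪ {G} = {C,G,T} (union, +1)
CP@3: {A} ∪ {C} = {A,C} (union, +1)
CPY@3: {A,C} ∪ {G} = {A,C,G} (union, +1)
BCKPVWY@3: {C,G,T} ∩ {A,C,G} = {C,G} (intersection, +0)
BW@4: {C} ∩ {C} = {C} (intersection, +0)
KV@4: {G} ∪ {A} = {A,G} (union, +1)
BKVW@4: {C} ∪ {A,G} = {A,C,G} (union, +1)
CP@4: {C} ∪ {G} = {C,G} (union, +1)
CPY@4: {C,G} ∪ {A} = {A,C,G} (union, +1)
BCKPVWY@4: {A,C,G} ∩ {A,C,G} = {A,C,G} (intersection, +0)
BW@5: {A} ∪ {T} = {A,T} (union, +1)
KV@5: {G} ∪ {T} = {G,T} (union, +1)
BKVW@5: {A,T} ∩ {G,T} = {T} (intersection, +0)
CP@5: {C} ∪ {G} = {C,G} (union, +1)
CPY@5: {C,G} ∪ {T} = {C,G,T} (union, +1)
BCKPVWY@5: {T} ∩ {C,G,T} = {T} (intersection, +0)
BW@6: {G} ∪ {C} = {C,G} (union, +1)
KV@6: {G} ∪ {T} = {G,T} (union, +1)
BKVW@6: {C,G} ∩ {G,T} = {G} (intersection, +0)
CP@6: {C} ∪ {G} = {C,G} (union, +1)
CPY@6: {C,G} ∩ {G} = {G} (intersection, +0)
BCKPVWY@6: {G} ∩ {G} = {G} (intersection, +0)
per-site changes: [4, 4, 4, 4, 4, 4, 3]; total = 27

27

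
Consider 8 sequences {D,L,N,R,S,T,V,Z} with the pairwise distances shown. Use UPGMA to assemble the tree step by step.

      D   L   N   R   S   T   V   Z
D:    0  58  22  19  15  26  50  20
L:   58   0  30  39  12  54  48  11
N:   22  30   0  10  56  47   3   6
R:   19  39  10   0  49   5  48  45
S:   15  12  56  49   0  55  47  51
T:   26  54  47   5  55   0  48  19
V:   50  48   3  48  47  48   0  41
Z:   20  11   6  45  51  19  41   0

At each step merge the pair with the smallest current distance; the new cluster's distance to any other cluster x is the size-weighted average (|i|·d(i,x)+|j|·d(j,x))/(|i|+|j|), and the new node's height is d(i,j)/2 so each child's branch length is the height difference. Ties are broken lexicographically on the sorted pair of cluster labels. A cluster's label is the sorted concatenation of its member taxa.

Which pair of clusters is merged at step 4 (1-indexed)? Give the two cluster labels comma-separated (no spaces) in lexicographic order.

iteration 1: select N,V (d=3); attach at lengths (3/2, 3/2); label the merged cluster NV
  updated: d(D,NV)=36, d(L,NV)=39, d(NV,R)=29, d(NV,S)=103/2, d(NV,T)=95/2, d(NV,Z)=47/2
iteration 2: select R,T (d=5); attach at lengths (5/2, 5/2); label the merged cluster RT
  updated: d(D,RT)=45/2, d(L,RT)=93/2, d(NV,RT)=153/4, d(RT,S)=52, d(RT,Z)=32
iteration 3: select L,Z (d=11); attach at lengths (11/2, 11/2); label the merged cluster LZ
  updated: d(D,LZ)=39, d(LZ,NV)=125/4, d(LZ,RT)=157/4, d(LZ,S)=63/2
iteration 4: select D,S (d=15); attach at lengths (15/2, 15/2); label the merged cluster DS
  updated: d(DS,LZ)=141/4, d(DS,NV)=175/4, d(DS,RT)=149/4
iteration 5: select LZ,NV (d=125/4); attach at lengths (81/8, 113/8); label the merged cluster LNVZ
  updated: d(DS,LNVZ)=79/2, d(LNVZ,RT)=155/4
iteration 6: select DS,RT (d=149/4); attach at lengths (89/8, 129/8); label the merged cluster DRST
  updated: d(DRST,LNVZ)=313/8
iteration 7: select DRST,LNVZ (d=313/8); attach at lengths (15/16, 63/16); label the merged cluster DLNRSTVZ
final tree: (((D:15/2,S:15/2):89/8,(R:5/2,T:5/2):129/8):15/16,((L:11/2,Z:11/2):81/8,(N:3/2,V:3/2):113/8):63/16)
total length: 723/8

D,S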